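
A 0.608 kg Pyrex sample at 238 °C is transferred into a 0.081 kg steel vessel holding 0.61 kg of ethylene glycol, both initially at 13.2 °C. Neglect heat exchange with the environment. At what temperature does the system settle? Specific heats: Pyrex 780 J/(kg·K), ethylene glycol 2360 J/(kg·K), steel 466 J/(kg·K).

T_f ≈ 67.8 °C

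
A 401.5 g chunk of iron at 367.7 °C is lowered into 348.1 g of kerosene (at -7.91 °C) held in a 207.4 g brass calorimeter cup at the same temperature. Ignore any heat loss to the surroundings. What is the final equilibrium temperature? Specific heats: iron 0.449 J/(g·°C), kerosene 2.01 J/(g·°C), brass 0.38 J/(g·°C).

T_f ≈ 62.7 °C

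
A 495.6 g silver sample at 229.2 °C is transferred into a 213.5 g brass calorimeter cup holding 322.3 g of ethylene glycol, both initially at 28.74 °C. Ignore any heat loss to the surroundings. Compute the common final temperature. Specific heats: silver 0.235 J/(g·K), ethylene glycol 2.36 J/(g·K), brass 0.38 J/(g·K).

T_f ≈ 53.1 °C

T_f is the heat-capacity-weighted average of the initial temperatures:
T_f = (116.47*229.2 + 760.63*28.74 + 81.13*28.74) / (116.47 + 760.63 + 81.13)
    = 50886 / 958.22 ≈ 53.10 °C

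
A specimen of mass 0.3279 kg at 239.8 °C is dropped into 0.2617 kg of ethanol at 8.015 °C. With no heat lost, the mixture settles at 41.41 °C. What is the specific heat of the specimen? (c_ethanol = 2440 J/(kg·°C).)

c ≈ 328 J/(kg·°C)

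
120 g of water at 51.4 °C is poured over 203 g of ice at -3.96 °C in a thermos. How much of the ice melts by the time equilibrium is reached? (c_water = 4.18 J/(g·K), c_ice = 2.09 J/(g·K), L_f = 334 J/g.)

m_melted ≈ 72.2 g

Heat available from the water dropping to 0 °C: 120·4.18·51.4 = 25782 J.
Warming the ice to 0 °C takes 203·2.09·3.96 = 1680.1 J, leaving 24102 J for melting.
Fully melting the ice requires m_ice L_f = 203·334 = 67802 J.
24102 J < 67802 J, so only part of the ice melts and the system sits at 0 °C.
m_melted·334 = 24102  ⇒  m_melted ≈ 72.16 g.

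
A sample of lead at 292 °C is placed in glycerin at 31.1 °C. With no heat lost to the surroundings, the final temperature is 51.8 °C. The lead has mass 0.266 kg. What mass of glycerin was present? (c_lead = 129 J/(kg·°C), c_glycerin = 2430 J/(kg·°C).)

|Q_lead| = |Q_glycerin|:
0.266×129×(292 − 51.8) = m×2430×(51.8 − 31.1)
50301 m = 8242.2  ⇒  m ≈ 0.1639 kg

m ≈ 0.164 kg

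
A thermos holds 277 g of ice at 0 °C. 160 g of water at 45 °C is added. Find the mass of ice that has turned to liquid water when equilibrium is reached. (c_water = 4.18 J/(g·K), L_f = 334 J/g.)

m_melted ≈ 90.1 g

Water can give up m c ΔT = 160×4.18×45 = 30096 J before reaching 0 °C.
Melting all 277 g of ice would need 277×334 = 92518 J.
30096 J < 92518 J, so only part of the ice melts and the system sits at 0 °C.
m_melt = 30096 / L_f = 90.11 g.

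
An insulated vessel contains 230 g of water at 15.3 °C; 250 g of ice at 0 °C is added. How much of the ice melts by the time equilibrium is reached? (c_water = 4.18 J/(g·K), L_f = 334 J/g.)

m_melted ≈ 44 g

Water can give up m c ΔT = 230·4.18·15.3 = 14709 J before reaching 0 °C.
Melting all 250 g of ice would need 250·334 = 83500 J.
14709 J < 83500 J, so only part of the ice melts and the system sits at 0 °C.
m_melt = 14709 / L_f = 44.04 g.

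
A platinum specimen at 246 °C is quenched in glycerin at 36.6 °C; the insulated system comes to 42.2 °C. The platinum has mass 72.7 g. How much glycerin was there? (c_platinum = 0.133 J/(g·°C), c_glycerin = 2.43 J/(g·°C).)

Let T be the final temperature. ΣQ_i = 0:
72.7×0.133×(42.2 − 246) + m×2.43×(42.2 − 36.6) = 0
13.61 m = 1970.6
m = 1970.6/13.61 ≈ 144.8 g

m ≈ 145 g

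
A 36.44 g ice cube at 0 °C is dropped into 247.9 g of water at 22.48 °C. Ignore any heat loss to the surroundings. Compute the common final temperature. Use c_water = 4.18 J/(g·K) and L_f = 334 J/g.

T_f ≈ 9.4 °C

Energy balance with sensible and latent terms:
melt ice: 36.44×334 = 12171
  warm the meltwater: 152.32 T
  water cools: 247.9×4.18×(T − 22.48) = 1036.2(T − 22.48)
1188.5 T = 23294 − 12171 = 11123
T ≈ 9.36 °C. Since T > 0 °C, the all-ice-melts assumption holds.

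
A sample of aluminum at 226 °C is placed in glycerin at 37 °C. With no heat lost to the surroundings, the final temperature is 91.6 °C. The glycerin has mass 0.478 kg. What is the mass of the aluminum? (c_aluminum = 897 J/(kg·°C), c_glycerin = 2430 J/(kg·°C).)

m ≈ 0.526 kg

Let T be the final temperature. ΣQ_i = 0:
m·897·(91.6 − 226) + 0.478·2430·(91.6 − 37) = 0
-120557 m = -63420
m = -63420/-120557 ≈ 0.5261 kg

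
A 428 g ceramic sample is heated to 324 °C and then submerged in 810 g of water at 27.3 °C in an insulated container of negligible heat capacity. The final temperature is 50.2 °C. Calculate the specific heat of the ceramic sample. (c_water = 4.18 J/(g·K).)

m_s c (T_s − T_f) = m_water c_water (T_f − T_0):
428·c·(324 − 50.2) = 810·4.18·(50.2 − 27.3)
117186 c = 77535  ⇒  c ≈ 0.6616 J/(g·K)

c ≈ 0.662 J/(g·K)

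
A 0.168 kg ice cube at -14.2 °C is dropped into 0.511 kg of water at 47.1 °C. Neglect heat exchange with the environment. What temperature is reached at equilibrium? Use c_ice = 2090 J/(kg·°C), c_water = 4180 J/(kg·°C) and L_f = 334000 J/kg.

Net heat exchanged in the isolated system is zero:
ice -14.2→0 °C: 0.168×2090×14.2 = 4985.9; melt ice: 0.168×334000 = 56112; warm the meltwater: 702.24 T; water cools: 0.511×4180×(T − 47.1) = 2136(T − 47.1)
2838.2 T = 100605 − 61098 = 39507
T ≈ 13.92 °C (positive, so assuming full melt was valid).

T_f ≈ 13.9 °C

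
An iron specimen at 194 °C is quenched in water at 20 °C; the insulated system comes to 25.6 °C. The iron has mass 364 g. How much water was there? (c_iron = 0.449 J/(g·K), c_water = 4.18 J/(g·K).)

m ≈ 1180 g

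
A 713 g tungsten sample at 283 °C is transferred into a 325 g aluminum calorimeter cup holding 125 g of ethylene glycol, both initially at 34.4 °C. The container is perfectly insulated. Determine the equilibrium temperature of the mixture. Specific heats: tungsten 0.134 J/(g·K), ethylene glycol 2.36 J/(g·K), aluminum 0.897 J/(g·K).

T_f ≈ 69.2 °C

T_f is the heat-capacity-weighted average of the initial temperatures:
T_f = (95.54·283 + 295·34.4 + 291.53·34.4) / (95.54 + 295 + 291.53)
    = 47215 / 682.07 ≈ 69.22 °C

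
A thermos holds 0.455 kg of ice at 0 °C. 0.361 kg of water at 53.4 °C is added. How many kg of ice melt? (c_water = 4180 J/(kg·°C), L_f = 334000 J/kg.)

m_melted ≈ 0.241 kg

Heat available from the water dropping to 0 °C: 0.361×4180×53.4 = 80580 J.
To melt every bit of ice: 0.455×334000 = 151970 J.
80580 J < 151970 J, so only part of the ice melts and the system sits at 0 °C.
m_melted×334000 = 80580  ⇒  m_melted ≈ 0.2413 kg.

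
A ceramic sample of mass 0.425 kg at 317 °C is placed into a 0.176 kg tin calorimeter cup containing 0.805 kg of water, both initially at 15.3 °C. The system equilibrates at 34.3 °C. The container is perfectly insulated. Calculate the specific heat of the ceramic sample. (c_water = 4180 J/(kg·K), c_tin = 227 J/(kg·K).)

Taking heat into each body as positive, Σ m c ΔT = 0:
0.425×c×(34.3 − 317) + 0.805×4180×(34.3 − 15.3) + 0.176×227×(34.3 − 15.3) = 0
-120.15 c = -64692
c = -64692/-120.15 ≈ 538.4 J/(kg·K)

c ≈ 538 J/(kg·K)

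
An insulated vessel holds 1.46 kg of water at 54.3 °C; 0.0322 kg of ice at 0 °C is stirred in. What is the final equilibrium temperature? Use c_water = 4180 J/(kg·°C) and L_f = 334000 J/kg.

T_f ≈ 51.4 °C

Let T be the final temperature. ΣQ_i = 0:
latent heat to melt: 0.0322·334000 = 10755; meltwater 0→T: 0.0322·4180·T = 134.6 T; water cools: 1.46·4180·(T − 54.3) = 6102.8(T − 54.3)
6237.4 T = 331382 − 10755 = 320627
T ≈ 51.40 °C — above 0 °C, consistent with complete melting.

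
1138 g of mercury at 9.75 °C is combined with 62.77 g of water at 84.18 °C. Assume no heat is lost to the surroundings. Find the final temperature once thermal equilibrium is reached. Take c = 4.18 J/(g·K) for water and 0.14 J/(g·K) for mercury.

T_f ≈ 56.1 °C

Heat gained plus heat lost sum to zero:
62.77*4.18*(T − 84.18) + 1138*0.14*(T − 9.75) = 0
262.38(T − 84.18) + 159.32(T − 9.75) = 0
(262.38 + 159.32) T = 262.38*84.18 + 159.32*9.75
T = 23640/421.7 ≈ 56.06 °C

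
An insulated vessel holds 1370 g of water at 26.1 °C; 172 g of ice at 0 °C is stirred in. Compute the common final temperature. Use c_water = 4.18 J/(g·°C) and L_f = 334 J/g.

T_f ≈ 14.3 °C

Taking heat into each body as positive, Σ m c ΔT = 0:
latent heat to melt: 172×334 = 57448; warm the meltwater: 718.96 T; water: 5726.6(T − 26.1)
6445.6 T = 149464 − 57448 = 92016
T ≈ 14.28 °C (positive, so assuming full melt was valid).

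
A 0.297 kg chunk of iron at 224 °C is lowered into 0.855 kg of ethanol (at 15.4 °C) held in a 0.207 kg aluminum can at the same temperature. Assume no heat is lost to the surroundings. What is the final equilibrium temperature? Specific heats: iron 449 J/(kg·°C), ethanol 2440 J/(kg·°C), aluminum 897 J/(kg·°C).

Setting the total heat transfer to zero:
0.297·449·(T − 224) + 0.855·2440·(T − 15.4) + 0.207·897·(T − 15.4) = 0
2405.2 T = 64858
T = 64858/2405.2 ≈ 26.97 °C

T_f ≈ 27.0 °C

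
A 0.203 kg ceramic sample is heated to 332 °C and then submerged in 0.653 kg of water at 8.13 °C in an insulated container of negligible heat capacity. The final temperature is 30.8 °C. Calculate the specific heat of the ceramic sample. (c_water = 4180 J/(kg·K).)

c ≈ 1010 J/(kg·K)

m_s c (T_s − T_f) = m_water c_water (T_f − T_0):
0.203×c×(332 − 30.8) = 0.653×4180×(30.8 − 8.13)
61.14 c = 61879  ⇒  c ≈ 1012 J/(kg·K)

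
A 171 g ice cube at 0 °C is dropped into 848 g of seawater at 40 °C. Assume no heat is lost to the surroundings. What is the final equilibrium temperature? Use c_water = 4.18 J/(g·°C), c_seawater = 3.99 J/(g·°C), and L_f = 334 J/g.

T_f ≈ 19.1 °C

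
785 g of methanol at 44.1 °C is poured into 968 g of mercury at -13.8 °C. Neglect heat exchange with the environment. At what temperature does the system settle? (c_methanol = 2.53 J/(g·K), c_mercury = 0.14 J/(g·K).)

T_f ≈ 40.4 °C

Heat lost by the methanol equals heat gained by the mercury:
785·2.53·(44.1 − T) = 968·0.14·(T − (-13.8))
1986(44.1 − T) = 135.52(T − (-13.8))
2121.6 T = 85715  ⇒  T ≈ 40.40 °C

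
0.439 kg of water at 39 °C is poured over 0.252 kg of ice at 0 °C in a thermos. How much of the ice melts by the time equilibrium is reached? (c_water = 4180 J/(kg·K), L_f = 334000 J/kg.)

m_melted ≈ 0.214 kg

Water can give up m c ΔT = 0.439×4180×39 = 71566 J before reaching 0 °C.
To melt every bit of ice: 0.252×334000 = 84168 J.
71566 J < 84168 J, so only part of the ice melts and the system sits at 0 °C.
m_melted×334000 = 71566  ⇒  m_melted ≈ 0.2143 kg.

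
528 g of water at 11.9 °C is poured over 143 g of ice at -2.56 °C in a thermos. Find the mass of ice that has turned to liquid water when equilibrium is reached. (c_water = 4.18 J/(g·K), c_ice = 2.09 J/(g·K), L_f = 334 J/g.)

m_melted ≈ 76.3 g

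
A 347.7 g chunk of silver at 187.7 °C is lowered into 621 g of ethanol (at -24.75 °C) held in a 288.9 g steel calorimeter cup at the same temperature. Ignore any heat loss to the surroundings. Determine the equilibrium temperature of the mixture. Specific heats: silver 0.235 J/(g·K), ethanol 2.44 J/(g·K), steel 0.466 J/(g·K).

T_f ≈ -14.7 °C

T_f = Σ m_i c_i T_i / Σ m_i c_i:
T_f = (81.71×187.7 + 1515.2×(-24.75) + 134.63×(-24.75)) / (81.71 + 1515.2 + 134.63)
    = -25497 / 1731.6 ≈ -14.72 °C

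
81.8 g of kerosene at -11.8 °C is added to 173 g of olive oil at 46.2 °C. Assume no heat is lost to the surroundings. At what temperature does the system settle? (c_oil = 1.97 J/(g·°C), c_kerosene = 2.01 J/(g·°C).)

T_f ≈ 27.3 °C

Let T be the final temperature. ΣQ_i = 0:
173*1.97*(T − 46.2) + 81.8*2.01*(T − (-11.8)) = 0
340.81(T − 46.2) + 164.42(T − (-11.8)) = 0
505.23 T = 13805
T = 13805/505.23 ≈ 27.32 °C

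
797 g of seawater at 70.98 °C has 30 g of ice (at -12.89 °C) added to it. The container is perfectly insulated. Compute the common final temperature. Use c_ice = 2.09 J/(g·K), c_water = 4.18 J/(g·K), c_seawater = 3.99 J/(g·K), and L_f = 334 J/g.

T_f ≈ 65.0 °C

Sum of m c ΔT and latent-heat terms is zero:
warm ice to 0 °C: 30×2.09×(0 − (-12.89)) = 808.2; fusion: m_ice L_f = 30×334 = 10020; warm the meltwater: 125.4 T; seawater cools: 797×3.99×(T − 70.98) = 3180(T − 70.98)
3305.4 T = 225719 − 10828 = 214890
T ≈ 65.01 °C (positive, so assuming full melt was valid).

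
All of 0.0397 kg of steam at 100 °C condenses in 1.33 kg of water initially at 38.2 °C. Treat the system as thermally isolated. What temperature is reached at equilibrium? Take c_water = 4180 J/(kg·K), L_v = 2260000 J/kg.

Energy balance with sensible and latent terms:
steam→water at 100 °C releases m L_v = 0.0397·2260000 = 89722; condensate cools 100→T: 0.0397·4180·(T − 100) = 165.95(T − 100); water warms: 1.33·4180·(T − 38.2) = 5559.4(T − 38.2)
5725.3 T = 89722 + 16595 + 212369 = 318686
T ≈ 55.66 °C — below 100 °C, confirming all the steam condensed.

T_f ≈ 55.7 °C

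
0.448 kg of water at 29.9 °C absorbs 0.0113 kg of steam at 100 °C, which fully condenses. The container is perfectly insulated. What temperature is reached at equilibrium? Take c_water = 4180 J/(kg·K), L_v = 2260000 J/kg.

Heat gained plus heat lost sum to zero:
latent heat released on condensation: 0.0113×2260000 = 25538; condensate cools 100→T: 0.0113×4180×(T − 100) = 47.23(T − 100); original water: 1872.6(T − 29.9)
1919.9 T = 25538 + 4723.4 + 55992 = 86253
T ≈ 44.93 °C, under the boiling point, so the assumption holds.

T_f ≈ 44.9 °C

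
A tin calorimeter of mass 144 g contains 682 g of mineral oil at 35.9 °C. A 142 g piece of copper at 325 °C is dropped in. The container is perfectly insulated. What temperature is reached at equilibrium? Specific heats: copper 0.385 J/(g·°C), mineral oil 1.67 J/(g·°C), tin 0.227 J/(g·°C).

T_f ≈ 48.8 °C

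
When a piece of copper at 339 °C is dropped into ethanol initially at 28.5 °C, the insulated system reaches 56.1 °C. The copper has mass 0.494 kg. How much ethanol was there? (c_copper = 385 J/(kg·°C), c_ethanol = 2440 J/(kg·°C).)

Heat lost by the copper = heat gained by the ethanol:
0.494·385·(339 − 56.1) = m·2440·(56.1 − 28.5)
67344 m = 53805  ⇒  m ≈ 0.799 kg

m ≈ 0.799 kg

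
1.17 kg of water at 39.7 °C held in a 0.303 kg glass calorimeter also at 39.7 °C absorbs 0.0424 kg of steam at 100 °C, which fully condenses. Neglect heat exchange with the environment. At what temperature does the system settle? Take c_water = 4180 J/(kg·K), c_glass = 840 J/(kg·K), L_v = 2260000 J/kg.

Conservation of energy gives ΣQ = 0:
condense steam: −0.0424×2260000 = −95824; condensed water 100 °C→T: 177.23(T − 100); water warms: 1.17×4180×(T − 39.7) = 4890.6(T − 39.7); glass cup: 0.303×840×(T − 39.7) = 254.52(T − 39.7)
5322.4 T = 95824 + 17723 + 204261 = 317808
T ≈ 59.71 °C — below 100 °C, confirming all the steam condensed.

T_f ≈ 59.7 °C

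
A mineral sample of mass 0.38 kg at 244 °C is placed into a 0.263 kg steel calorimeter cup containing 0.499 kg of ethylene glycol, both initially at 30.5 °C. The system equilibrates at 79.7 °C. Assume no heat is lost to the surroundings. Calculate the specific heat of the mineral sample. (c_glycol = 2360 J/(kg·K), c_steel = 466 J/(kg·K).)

c ≈ 1020 J/(kg·K)

Energy conservation, ΣQ = 0:
0.38·c·(79.7 − 244) + 0.499·2360·(79.7 − 30.5) + 0.263·466·(79.7 − 30.5) = 0
-62.43 c = -63970
c = -63970/-62.43 ≈ 1025 J/(kg·K)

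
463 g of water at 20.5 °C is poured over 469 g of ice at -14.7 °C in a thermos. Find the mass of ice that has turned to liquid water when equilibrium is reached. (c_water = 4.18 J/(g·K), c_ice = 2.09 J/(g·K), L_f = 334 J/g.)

m_melted ≈ 75.6 g

Water can give up m c ΔT = 463·4.18·20.5 = 39674 J before reaching 0 °C.
Of that, 469·2.09·14.7 = 14409 J goes to bring the ice to 0 °C, leaving 25265 J.
To melt every bit of ice: 469·334 = 156646 J.
Since 25265 < 156646 J, not all the ice melts; equilibrium is at 0 °C.
m_melt = 25265 / L_f = 75.64 g.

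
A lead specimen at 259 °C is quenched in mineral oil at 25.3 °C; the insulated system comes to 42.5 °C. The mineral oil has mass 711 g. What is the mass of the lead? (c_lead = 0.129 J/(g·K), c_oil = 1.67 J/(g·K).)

Heat lost by the lead = heat gained by the oil:
m·0.129·(259 − 42.5) = 711·1.67·(42.5 − 25.3)
27.93 m = 20423  ⇒  m ≈ 731.3 g

m ≈ 731 g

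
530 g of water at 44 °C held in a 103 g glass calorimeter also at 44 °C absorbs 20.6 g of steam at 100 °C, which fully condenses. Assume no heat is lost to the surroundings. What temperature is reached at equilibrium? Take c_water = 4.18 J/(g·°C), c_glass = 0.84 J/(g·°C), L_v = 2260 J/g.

T_f ≈ 65.5 °C

Energy balance with sensible and latent terms:
steam→water at 100 °C releases m L_v = 20.6·2260 = 46556
  condensate cools 100→T: 20.6·4.18·(T − 100) = 86.11(T − 100)
  water warms: 530·4.18·(T − 44) = 2215.4(T − 44)
  glass cup: 103·0.84·(T − 44) = 86.52(T − 44)
2388 T = 46556 + 8610.8 + 101284 = 156451
T ≈ 65.51 °C — below 100 °C, confirming all the steam condensed.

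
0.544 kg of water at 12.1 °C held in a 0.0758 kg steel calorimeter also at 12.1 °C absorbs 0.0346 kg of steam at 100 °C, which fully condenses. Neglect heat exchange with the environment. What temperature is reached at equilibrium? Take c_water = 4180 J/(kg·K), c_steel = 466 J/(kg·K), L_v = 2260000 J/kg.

Taking heat into each body as positive, Σ m c ΔT = 0:
steam→water at 100 °C releases m L_v = 0.0346·2260000 = 78196
  condensate cools 100→T: 0.0346·4180·(T − 100) = 144.63(T − 100)
  original water: 2273.9(T − 12.1)
  cup: 35.32(T − 12.1)
2453.9 T = 78196 + 14463 + 27942 = 120601
T ≈ 49.15 °C, under the boiling point, so the assumption holds.

T_f ≈ 49.1 °C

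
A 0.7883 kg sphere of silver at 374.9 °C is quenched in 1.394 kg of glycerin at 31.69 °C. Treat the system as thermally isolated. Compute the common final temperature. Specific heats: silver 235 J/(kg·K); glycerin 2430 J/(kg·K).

T_f ≈ 49.5 °C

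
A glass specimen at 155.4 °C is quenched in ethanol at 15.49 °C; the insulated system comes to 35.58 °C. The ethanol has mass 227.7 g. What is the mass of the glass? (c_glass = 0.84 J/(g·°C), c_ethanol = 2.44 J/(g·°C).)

Heat gained plus heat lost sum to zero:
m×0.84×(35.58 − 155.4) + 227.7×2.44×(35.58 − 15.49) = 0
-100.65 m = -11162
m = -11162/-100.65 ≈ 110.9 g

m ≈ 111 g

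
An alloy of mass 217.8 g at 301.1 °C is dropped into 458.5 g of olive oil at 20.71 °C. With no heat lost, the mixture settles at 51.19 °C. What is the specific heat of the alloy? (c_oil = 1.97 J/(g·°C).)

c ≈ 0.506 J/(g·°C)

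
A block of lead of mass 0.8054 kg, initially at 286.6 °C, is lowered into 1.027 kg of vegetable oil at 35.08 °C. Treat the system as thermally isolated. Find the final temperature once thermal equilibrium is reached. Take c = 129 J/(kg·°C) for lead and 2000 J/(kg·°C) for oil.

T_f is the heat-capacity-weighted average of the initial temperatures:
T_f = (103.9×286.6 + 2054×35.08) / (103.9 + 2054)
    = 101831 / 2157.9 ≈ 47.19 °C

T_f ≈ 47.2 °C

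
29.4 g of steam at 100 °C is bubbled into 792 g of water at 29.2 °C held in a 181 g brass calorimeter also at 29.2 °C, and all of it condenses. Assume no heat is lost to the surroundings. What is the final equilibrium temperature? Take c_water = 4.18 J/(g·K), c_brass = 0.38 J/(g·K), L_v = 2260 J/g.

T_f ≈ 50.7 °C

Net heat exchanged in the isolated system is zero:
steam→water at 100 °C releases m L_v = 29.4×2260 = 66444
  condensed water 100 °C→T: 122.89(T − 100)
  original water: 3310.6(T − 29.2)
  cup: 68.78(T − 29.2)
3502.2 T = 66444 + 12289 + 98677 = 177410
T ≈ 50.66 °C — below 100 °C, confirming all the steam condensed.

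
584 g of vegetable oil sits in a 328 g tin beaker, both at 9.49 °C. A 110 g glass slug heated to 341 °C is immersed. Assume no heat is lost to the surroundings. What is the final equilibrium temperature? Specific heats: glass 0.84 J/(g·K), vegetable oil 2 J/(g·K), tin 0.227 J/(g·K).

T_f ≈ 32.4 °C

T_f is the heat-capacity-weighted average of the initial temperatures:
T_f = (92.4×341 + 1168×9.49 + 74.46×9.49) / (92.4 + 1168 + 74.46)
    = 43299 / 1334.9 ≈ 32.44 °C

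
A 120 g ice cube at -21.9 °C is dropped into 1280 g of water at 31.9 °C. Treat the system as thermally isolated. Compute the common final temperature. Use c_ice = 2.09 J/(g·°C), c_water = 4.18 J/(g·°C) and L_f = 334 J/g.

T_f ≈ 21.4 °C

Heat gained plus heat lost sum to zero:
ice -21.9→0 °C: 120×2.09×21.9 = 5492.5; melt ice: 120×334 = 40080; meltwater 0→T: 120×4.18×T = 501.6 T; water: 5350.4(T − 31.9)
5852 T = 170678 − 45573 = 125105
T ≈ 21.38 °C. Since T > 0 °C, the all-ice-melts assumption holds.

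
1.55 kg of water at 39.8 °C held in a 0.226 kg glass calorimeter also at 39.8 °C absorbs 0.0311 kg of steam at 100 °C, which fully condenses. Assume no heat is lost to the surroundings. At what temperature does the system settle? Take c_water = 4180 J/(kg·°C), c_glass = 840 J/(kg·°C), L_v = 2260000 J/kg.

Setting the total heat transfer to zero:
steam→water at 100 °C releases m L_v = 0.0311·2260000 = 70286
  condensate cools 100→T: 0.0311·4180·(T − 100) = 130(T − 100)
  water warms: 1.55·4180·(T − 39.8) = 6479(T − 39.8)
  glass cup: 0.226·840·(T − 39.8) = 189.84(T − 39.8)
6798.8 T = 70286 + 13000 + 265420 = 348706
T ≈ 51.29 °C — below 100 °C, confirming all the steam condensed.

T_f ≈ 51.3 °C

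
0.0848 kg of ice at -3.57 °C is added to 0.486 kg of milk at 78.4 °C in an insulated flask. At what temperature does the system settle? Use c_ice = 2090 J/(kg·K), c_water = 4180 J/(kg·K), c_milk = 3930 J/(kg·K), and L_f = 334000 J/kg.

T_f ≈ 53.3 °C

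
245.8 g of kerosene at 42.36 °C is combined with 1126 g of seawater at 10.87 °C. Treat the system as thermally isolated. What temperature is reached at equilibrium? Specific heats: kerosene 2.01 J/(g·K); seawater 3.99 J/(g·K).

T_f ≈ 14.0 °C

With ΣQ=0 the equilibrium temperature is the m·c-weighted mean:
T_f = (494.06*42.36 + 4492.7*10.87) / (494.06 + 4492.7)
    = 69764 / 4986.8 ≈ 13.99 °C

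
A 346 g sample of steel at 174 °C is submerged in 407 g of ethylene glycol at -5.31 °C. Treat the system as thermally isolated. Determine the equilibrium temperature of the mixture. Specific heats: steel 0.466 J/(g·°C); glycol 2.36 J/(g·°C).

T_f ≈ 20.5 °C

Conservation of energy gives ΣQ = 0:
346×0.466×(T − 174) + 407×2.36×(T − (-5.31)) = 0
161.24(T − 174) + 960.52(T − (-5.31)) = 0
(161.24 + 960.52) T = 161.24×174 + 960.52×(-5.31)
T = 22955 / 1121.8 = 20.5 °C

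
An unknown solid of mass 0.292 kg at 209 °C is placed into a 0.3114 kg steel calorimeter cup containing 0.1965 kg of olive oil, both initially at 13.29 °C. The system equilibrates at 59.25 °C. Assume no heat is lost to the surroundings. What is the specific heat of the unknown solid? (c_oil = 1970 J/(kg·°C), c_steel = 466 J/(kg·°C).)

c ≈ 559 J/(kg·°C)

Energy conservation, ΣQ = 0:
0.292×c×(59.25 − 209) + 0.1965×1970×(59.25 − 13.29) + 0.3114×466×(59.25 − 13.29) = 0
-43.73 c = -24461
c = -24461/-43.73 ≈ 559.4 J/(kg·°C)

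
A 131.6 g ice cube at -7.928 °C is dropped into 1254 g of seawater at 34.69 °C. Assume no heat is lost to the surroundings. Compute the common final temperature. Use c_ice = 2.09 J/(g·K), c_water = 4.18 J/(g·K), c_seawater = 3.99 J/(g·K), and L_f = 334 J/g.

Conservation of energy gives ΣQ = 0:
ice -7.928→0 °C: 131.6×2.09×7.928 = 2180.5; latent heat to melt: 131.6×334 = 43954; warm the meltwater: 550.09 T; seawater cools: 1254×3.99×(T − 34.69) = 5003.5(T − 34.69)
5553.5 T = 173570 − 46135 = 127435
T ≈ 22.95 °C (positive, so assuming full melt was valid).

T_f ≈ 22.9 °C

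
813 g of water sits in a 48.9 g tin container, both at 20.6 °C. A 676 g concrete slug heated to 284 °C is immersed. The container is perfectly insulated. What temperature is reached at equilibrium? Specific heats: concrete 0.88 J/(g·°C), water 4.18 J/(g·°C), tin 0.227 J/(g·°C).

T_f ≈ 59.7 °C

Setting the total heat transfer to zero:
676*0.88*(T − 284) + 813*4.18*(T − 20.6) + 48.9*0.227*(T − 20.6) = 0
(594.88 + 3398.3 + 11.1) T = 594.88*284 + 3398.3*20.6 + 11.1*20.6
T = 239180/4004.3 ≈ 59.73 °C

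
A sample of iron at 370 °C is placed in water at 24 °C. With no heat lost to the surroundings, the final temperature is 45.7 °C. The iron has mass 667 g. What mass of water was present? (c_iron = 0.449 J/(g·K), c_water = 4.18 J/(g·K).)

m ≈ 1070 g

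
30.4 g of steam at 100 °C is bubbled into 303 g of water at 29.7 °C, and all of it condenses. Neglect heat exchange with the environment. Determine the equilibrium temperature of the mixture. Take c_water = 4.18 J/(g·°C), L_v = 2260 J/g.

T_f ≈ 85.4 °C

Energy balance with sensible and latent terms:
condense steam: −30.4×2260 = −68704
  condensed water 100 °C→T: 127.07(T − 100)
  water warms: 303×4.18×(T − 29.7) = 1266.5(T − 29.7)
1393.6 T = 68704 + 12707 + 37616 = 119027
T ≈ 85.41 °C — below 100 °C, confirming all the steam condensed.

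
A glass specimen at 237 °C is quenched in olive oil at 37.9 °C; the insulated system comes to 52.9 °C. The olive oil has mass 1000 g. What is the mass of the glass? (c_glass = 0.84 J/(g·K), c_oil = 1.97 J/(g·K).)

Heat lost by the glass = heat gained by the oil:
m·0.84·(237 − 52.9) = 1000·1.97·(52.9 − 37.9)
154.64 m = 29550  ⇒  m ≈ 191.1 g

m ≈ 191 g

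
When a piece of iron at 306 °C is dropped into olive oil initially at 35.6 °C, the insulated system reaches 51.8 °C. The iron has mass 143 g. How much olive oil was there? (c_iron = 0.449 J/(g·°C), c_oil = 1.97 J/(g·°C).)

m ≈ 511 g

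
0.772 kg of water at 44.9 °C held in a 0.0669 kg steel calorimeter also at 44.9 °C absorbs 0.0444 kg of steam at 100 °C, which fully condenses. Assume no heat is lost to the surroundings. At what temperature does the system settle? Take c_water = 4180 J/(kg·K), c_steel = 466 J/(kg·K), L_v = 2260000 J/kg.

Setting the total heat transfer to zero:
condense steam: −0.0444·2260000 = −100344; condensed water 100 °C→T: 185.59(T − 100); original water: 3227(T − 44.9); cup: 31.18(T − 44.9)
3443.7 T = 100344 + 18559 + 146290 = 265193
T ≈ 77.01 °C — below 100 °C, confirming all the steam condensed.

T_f ≈ 77.0 °C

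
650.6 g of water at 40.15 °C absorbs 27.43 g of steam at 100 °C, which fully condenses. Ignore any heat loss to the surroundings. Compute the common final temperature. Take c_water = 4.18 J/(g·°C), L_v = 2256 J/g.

Setting the total heat transfer to zero:
latent heat released on condensation: 27.43×2256 = 61882
  condensate cools 100→T: 27.43×4.18×(T − 100) = 114.66(T − 100)
  original water: 2719.5(T − 40.15)
2834.2 T = 61882 + 11466 + 109188 = 182536
T ≈ 64.41 °C — below 100 °C, confirming all the steam condensed.

T_f ≈ 64.4 °C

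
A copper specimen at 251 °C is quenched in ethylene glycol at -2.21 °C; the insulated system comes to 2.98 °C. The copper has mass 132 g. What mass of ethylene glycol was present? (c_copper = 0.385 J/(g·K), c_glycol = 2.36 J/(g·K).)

m ≈ 1030 g

Heat lost by the copper = heat gained by the glycol:
132×0.385×(251 − 2.98) = m×2.36×(2.98 − (-2.21))
12.25 m = 12604  ⇒  m ≈ 1029 g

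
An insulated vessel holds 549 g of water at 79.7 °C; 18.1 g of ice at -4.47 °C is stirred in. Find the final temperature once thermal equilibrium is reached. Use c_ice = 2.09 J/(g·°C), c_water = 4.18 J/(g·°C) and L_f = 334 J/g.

T_f ≈ 74.5 °C

Conservation of energy gives ΣQ = 0:
warm ice to 0 °C: 18.1×2.09×(0 − (-4.47)) = 169.1; latent heat to melt: 18.1×334 = 6045.4; meltwater 0→T: 18.1×4.18×T = 75.66 T; water: 2294.8(T − 79.7)
2370.5 T = 182897 − 6214.5 = 176683
T ≈ 74.53 °C (positive, so assuming full melt was valid).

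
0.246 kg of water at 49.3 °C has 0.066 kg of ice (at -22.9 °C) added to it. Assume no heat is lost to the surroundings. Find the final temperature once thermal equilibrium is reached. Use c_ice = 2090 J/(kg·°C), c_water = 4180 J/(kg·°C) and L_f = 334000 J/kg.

Heat gained plus heat lost sum to zero:
warm ice to 0 °C: 0.066·2090·(0 − (-22.9)) = 3158.8
  latent heat to melt: 0.066·334000 = 22044
  meltwater 0→T: 0.066·4180·T = 275.88 T
  water cools: 0.246·4180·(T − 49.3) = 1028.3(T − 49.3)
1304.2 T = 50694 − 25203 = 25491
T ≈ 19.55 °C — above 0 °C, consistent with complete melting.

T_f ≈ 19.5 °C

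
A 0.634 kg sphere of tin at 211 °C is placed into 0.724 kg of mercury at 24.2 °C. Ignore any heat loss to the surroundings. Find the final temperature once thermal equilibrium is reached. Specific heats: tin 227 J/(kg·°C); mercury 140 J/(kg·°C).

T_f ≈ 133.8 °C

Heat lost by the tin equals heat gained by the mercury:
0.634·227·(211 − T) = 0.724·140·(T − 24.2)
143.92(211 − T) = 101.36(T − 24.2)
245.28 T = 32820  ⇒  T ≈ 133.81 °C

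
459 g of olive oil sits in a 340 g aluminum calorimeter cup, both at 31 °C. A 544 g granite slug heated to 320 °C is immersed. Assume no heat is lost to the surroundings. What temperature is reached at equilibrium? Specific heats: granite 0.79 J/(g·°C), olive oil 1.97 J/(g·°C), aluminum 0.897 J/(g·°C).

Conservation of energy gives ΣQ = 0:
544*0.79*(T − 320) + 459*1.97*(T − 31) + 340*0.897*(T − 31) = 0
429.76(T − 320) + 904.23(T − 31) + 304.98(T − 31) = 0
(429.76 + 904.23 + 304.98) T = 429.76*320 + 904.23*31 + 304.98*31
T = 175009/1639 ≈ 106.78 °C

T_f ≈ 106.8 °C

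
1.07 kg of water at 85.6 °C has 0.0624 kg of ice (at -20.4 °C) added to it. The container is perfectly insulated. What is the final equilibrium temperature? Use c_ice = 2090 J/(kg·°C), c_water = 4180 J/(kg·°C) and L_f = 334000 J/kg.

Sum of m c ΔT and latent-heat terms is zero:
warm ice to 0 °C: 0.0624×2090×(0 − (-20.4)) = 2660.5; melt ice: 0.0624×334000 = 20842; meltwater 0→T: 0.0624×4180×T = 260.83 T; water: 4472.6(T − 85.6)
4733.4 T = 382855 − 23502 = 359352
T ≈ 75.92 °C. Since T > 0 °C, the all-ice-melts assumption holds.

T_f ≈ 75.9 °C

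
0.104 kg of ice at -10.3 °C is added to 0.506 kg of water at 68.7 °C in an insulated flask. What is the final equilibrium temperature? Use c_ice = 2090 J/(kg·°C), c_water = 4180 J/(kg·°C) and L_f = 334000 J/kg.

Let T be the final temperature. ΣQ_i = 0:
ice -10.3→0 °C: 0.104×2090×10.3 = 2238.8
  melt ice: 0.104×334000 = 34736
  meltwater 0→T: 0.104×4180×T = 434.72 T
  water: 2115.1(T − 68.7)
2549.8 T = 145306 − 36975 = 108331
T ≈ 42.49 °C — above 0 °C, consistent with complete melting.

T_f ≈ 42.5 °C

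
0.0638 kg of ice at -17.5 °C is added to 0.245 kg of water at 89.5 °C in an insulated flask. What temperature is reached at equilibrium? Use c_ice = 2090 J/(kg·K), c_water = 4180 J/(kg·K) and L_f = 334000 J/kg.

T_f ≈ 52.7 °C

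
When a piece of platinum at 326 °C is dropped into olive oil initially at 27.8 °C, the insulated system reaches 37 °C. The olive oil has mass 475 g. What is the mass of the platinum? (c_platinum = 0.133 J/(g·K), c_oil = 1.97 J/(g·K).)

m ≈ 224 g

Heat gained plus heat lost sum to zero:
m·0.133·(37 − 326) + 475·1.97·(37 − 27.8) = 0
-38.44 m = -8608.9
m = -8608.9/-38.44 ≈ 224 g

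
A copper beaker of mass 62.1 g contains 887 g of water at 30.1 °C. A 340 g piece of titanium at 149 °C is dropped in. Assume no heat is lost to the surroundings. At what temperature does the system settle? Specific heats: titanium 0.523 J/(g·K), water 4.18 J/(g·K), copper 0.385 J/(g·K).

Setting the total heat transfer to zero:
340·0.523·(T − 149) + 887·4.18·(T − 30.1) + 62.1·0.385·(T − 30.1) = 0
3909.4 T = 138815
T = 138815 / 3909.4 = 35.5 °C

T_f ≈ 35.5 °C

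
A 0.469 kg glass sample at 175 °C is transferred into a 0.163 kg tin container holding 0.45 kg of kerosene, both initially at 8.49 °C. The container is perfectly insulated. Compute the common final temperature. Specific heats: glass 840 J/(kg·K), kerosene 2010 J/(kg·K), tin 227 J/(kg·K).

Let T be the final temperature. ΣQ_i = 0:
0.469·840·(T − 175) + 0.45·2010·(T − 8.49) + 0.163·227·(T − 8.49) = 0
(393.96 + 904.5 + 37) T = 393.96·175 + 904.5·8.49 + 37·8.49
T ≈ 57.61 °C

T_f ≈ 57.6 °C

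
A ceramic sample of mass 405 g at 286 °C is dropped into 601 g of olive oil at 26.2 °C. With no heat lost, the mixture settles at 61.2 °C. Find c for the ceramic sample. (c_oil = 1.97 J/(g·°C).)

Heat lost by the ceramic sample = heat gained by the oil:
405·c·(286 − 61.2) = 601·1.97·(61.2 − 26.2)
91044 c = 41439  ⇒  c ≈ 0.4552 J/(g·°C)

c ≈ 0.455 J/(g·°C)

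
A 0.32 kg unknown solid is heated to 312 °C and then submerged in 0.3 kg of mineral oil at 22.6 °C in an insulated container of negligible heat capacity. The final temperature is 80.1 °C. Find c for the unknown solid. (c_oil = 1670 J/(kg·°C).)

m_s c (T_s − T_f) = m_oil c_oil (T_f − T_0):
0.32×c×(312 − 80.1) = 0.3×1670×(80.1 − 22.6)
74.21 c = 28807  ⇒  c ≈ 388.2 J/(kg·°C)

c ≈ 388 J/(kg·°C)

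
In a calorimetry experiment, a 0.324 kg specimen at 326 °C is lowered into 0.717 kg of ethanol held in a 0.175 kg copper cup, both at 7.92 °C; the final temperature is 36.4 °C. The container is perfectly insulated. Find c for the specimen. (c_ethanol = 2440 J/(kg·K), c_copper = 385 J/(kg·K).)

Energy conservation, ΣQ = 0:
0.324×c×(36.4 − 326) + 0.717×2440×(36.4 − 7.92) + 0.175×385×(36.4 − 7.92) = 0
-93.83 c = -51744
c = -51744/-93.83 ≈ 551.5 J/(kg·K)

c ≈ 551 J/(kg·K)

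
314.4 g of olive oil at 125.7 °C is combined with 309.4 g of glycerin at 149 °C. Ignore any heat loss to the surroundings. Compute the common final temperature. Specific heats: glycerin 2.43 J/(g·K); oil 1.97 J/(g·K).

T_f ≈ 138.5 °C

Heat gained plus heat lost sum to zero:
309.4·2.43·(T − 149) + 314.4·1.97·(T − 125.7) = 0
751.84(T − 149) + 619.37(T − 125.7) = 0
(751.84 + 619.37) T = 751.84·149 + 619.37·125.7
T = 189879 / 1371.2 = 138 °C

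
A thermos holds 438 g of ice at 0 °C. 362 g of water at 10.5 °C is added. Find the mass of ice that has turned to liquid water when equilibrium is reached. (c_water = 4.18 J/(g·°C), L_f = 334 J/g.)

Cooling the water to 0 °C releases 362·4.18·10.5 = 15888 J.
Fully melting the ice requires m_ice L_f = 438·334 = 146292 J.
That's not enough to melt it all — equilibrium is at 0 °C with ice remaining.
Mass melted = 15888/334 ≈ 47.57 g.

m_melted ≈ 47.6 g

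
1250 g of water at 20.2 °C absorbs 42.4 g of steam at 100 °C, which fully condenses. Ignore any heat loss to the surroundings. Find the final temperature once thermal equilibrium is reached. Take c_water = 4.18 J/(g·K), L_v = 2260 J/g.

T_f ≈ 40.6 °C

Net heat exchanged in the isolated system is zero:
steam→water at 100 °C releases m L_v = 42.4·2260 = 95824; condensed water 100 °C→T: 177.23(T − 100); water warms: 1250·4.18·(T − 20.2) = 5225(T − 20.2)
5402.2 T = 95824 + 17723 + 105545 = 219092
T ≈ 40.56 °C — below 100 °C, confirming all the steam condensed.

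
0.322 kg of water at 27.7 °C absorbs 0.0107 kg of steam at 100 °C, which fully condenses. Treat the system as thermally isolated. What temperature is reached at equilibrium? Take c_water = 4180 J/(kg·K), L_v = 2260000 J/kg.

T_f ≈ 47.4 °C

Energy balance with sensible and latent terms:
steam→water at 100 °C releases m L_v = 0.0107×2260000 = 24182
  condensed water 100 °C→T: 44.73(T − 100)
  original water: 1346(T − 27.7)
1390.7 T = 24182 + 4472.6 + 37283 = 65938
T ≈ 47.41 °C, under the boiling point, so the assumption holds.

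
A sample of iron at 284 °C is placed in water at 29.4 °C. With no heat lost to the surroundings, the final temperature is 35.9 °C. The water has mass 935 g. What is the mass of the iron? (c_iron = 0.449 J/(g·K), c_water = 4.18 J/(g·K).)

m ≈ 228 g

Heat gained plus heat lost sum to zero:
m×0.449×(35.9 − 284) + 935×4.18×(35.9 − 29.4) = 0
-111.4 m = -25404
m = -25404/-111.4 ≈ 228 g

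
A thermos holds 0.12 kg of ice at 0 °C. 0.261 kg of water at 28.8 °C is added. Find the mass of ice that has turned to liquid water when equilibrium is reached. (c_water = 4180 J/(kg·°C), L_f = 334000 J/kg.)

m_melted ≈ 0.0941 kg

Heat available from the water dropping to 0 °C: 0.261·4180·28.8 = 31420 J.
Melting all 0.12 kg of ice would need 0.12·334000 = 40080 J.
Since 31420 < 40080 J, not all the ice melts; equilibrium is at 0 °C.
m_melted·334000 = 31420  ⇒  m_melted ≈ 0.09407 kg.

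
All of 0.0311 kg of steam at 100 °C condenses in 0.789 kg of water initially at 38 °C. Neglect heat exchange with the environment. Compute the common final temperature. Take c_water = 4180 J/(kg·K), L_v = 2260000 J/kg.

T_f ≈ 60.9 °C

Net heat exchanged in the isolated system is zero:
latent heat released on condensation: 0.0311·2260000 = 70286
  condensed water 100 °C→T: 130(T − 100)
  water warms: 0.789·4180·(T − 38) = 3298(T − 38)
3428 T = 70286 + 13000 + 125325 = 208611
T ≈ 60.85 °C, under the boiling point, so the assumption holds.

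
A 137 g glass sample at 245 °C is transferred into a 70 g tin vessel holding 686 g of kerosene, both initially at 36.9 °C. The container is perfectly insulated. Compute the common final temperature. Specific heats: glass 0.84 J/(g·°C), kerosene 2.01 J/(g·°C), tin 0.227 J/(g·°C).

T_f ≈ 52.8 °C

Net heat exchanged in the isolated system is zero:
137·0.84·(T − 245) + 686·2.01·(T − 36.9) + 70·0.227·(T − 36.9) = 0
115.08(T − 245) + 1378.9(T − 36.9) + 15.89(T − 36.9) = 0
(115.08 + 1378.9 + 15.89) T = 115.08·245 + 1378.9·36.9 + 15.89·36.9
T ≈ 52.76 °C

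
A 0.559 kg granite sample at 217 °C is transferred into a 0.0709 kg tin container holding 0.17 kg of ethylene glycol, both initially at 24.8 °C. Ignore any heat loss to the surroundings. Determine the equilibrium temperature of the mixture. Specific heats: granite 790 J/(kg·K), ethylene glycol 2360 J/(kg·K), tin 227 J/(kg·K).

T_f ≈ 123.6 °C

Let T be the final temperature. ΣQ_i = 0:
0.559·790·(T − 217) + 0.17·2360·(T − 24.8) + 0.0709·227·(T − 24.8) = 0
441.61(T − 217) + 401.2(T − 24.8) + 16.09(T − 24.8) = 0
858.9 T = 106178
T = 106178 / 858.9 = 124 °C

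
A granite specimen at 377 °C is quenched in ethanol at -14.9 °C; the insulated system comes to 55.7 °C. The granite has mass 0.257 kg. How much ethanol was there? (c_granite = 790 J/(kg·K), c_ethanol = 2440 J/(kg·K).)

|Q_granite| = |Q_ethanol|:
0.257×790×(377 − 55.7) = m×2440×(55.7 − (-14.9))
172264 m = 65234  ⇒  m ≈ 0.3787 kg

m ≈ 0.379 kg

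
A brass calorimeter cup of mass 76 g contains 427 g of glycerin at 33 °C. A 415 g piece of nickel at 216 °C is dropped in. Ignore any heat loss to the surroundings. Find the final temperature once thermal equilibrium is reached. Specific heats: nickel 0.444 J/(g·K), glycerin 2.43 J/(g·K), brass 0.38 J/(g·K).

T_f ≈ 60.0 °C

Conservation of energy gives ΣQ = 0:
415·0.444·(T − 216) + 427·2.43·(T − 33) + 76·0.38·(T − 33) = 0
184.26(T − 216) + 1037.6(T − 33) + 28.88(T − 33) = 0
(184.26 + 1037.6 + 28.88) T = 184.26·216 + 1037.6·33 + 28.88·33
T = 74994/1250.8 ≈ 59.96 °C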